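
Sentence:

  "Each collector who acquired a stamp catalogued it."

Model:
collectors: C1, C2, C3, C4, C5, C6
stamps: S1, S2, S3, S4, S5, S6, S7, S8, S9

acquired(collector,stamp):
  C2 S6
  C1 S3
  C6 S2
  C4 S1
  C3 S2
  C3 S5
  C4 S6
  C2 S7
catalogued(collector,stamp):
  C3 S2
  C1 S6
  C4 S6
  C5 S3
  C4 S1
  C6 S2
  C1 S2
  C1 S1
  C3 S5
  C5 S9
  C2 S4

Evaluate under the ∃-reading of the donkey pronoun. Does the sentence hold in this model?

False

"it" takes "a stamp" as antecedent — a donkey pronoun bound across the clause boundary.
Weak reading: every collector c with some acquired-stamp has at least one acquired-stamp s such that catalogued(c,s).
Per collector: C1:✗  C2:✗  C3:✓  C4:✓  C6:✓
C1 has no witness among its acquired-stamps.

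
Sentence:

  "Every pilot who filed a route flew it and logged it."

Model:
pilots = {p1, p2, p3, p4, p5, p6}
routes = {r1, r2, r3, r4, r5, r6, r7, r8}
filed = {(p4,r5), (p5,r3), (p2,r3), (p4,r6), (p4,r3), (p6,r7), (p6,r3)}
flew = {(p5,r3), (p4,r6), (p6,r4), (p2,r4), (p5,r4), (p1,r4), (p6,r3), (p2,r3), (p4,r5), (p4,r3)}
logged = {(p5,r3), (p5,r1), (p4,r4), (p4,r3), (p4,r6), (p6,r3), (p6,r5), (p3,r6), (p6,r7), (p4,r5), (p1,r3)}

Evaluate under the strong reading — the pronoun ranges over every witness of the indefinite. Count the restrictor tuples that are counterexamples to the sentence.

2

"it" takes "a route" as antecedent — a donkey pronoun bound across the clause boundary.
Strong reading: for every (p,r) with filed(p,r), flew(p,r) ∧ logged(p,r).
Restrictor pairs: (p2,r3) ✗  (p4,r3) ✓  (p4,r5) ✓  (p4,r6) ✓  (p5,r3) ✓  (p6,r3) ✓  (p6,r7) ✗
Counterexamples (restrictor pairs failing the scope): 2.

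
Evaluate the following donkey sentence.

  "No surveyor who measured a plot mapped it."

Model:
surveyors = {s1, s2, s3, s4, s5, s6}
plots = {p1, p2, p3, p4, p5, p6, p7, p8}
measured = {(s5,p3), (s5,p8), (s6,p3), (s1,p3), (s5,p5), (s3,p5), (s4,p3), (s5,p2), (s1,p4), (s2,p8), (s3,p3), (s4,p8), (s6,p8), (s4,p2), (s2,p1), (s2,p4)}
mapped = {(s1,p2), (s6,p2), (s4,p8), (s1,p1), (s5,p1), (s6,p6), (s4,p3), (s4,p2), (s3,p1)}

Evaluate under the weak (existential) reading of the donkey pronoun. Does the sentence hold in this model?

False

"it" takes "a plot" as antecedent — a donkey pronoun bound across the clause boundary.
Truth condition: for no (s,p) with measured(s,p) does mapped(s,p) hold.
Restrictor pairs — does the scope hold? (s1,p3):fails  (s1,p4):fails  (s2,p1):fails  (s2,p4):fails  (s2,p8):fails  (s3,p3):fails  (s3,p5):fails  (s4,p2):holds  (s4,p3):holds  (s4,p8):holds  (s5,p2):fails  (s5,p3):fails  (s5,p5):fails  (s5,p8):fails  (s6,p3):fails  (s6,p8):fails
Scope holds for 3 pair(s), so the sentence is false.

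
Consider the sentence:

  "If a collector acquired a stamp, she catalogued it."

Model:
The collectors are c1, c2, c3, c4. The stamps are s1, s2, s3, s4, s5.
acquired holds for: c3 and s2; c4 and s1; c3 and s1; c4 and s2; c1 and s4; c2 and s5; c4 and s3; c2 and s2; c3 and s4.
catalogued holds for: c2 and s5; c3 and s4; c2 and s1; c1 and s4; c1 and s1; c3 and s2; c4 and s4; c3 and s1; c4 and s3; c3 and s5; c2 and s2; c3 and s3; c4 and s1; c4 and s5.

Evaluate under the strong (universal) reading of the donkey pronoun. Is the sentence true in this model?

False

"it" takes "a stamp" as antecedent — a donkey pronoun bound across the clause boundary.
Strong reading: for every (c,s) with acquired(c,s), catalogued(c,s).
Restrictor pairs: (c1,s4) ✓  (c2,s2) ✓  (c2,s5) ✓  (c3,s1) ✓  (c3,s2) ✓  (c3,s4) ✓  (c4,s1) ✓  (c4,s2) ✗  (c4,s3) ✓
Counterexample: (c4,s2) is in acquired but fails the scope.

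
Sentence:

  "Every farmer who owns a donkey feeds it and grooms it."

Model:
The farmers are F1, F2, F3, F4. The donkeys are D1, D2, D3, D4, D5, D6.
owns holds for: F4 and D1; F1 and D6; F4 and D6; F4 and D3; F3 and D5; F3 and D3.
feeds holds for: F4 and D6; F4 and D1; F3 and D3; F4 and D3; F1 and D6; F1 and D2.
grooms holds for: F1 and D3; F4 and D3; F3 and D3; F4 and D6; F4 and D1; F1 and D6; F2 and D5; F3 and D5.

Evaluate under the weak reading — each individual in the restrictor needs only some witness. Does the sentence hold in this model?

"it" takes "a donkey" as antecedent — a donkey pronoun bound across the clause boundary.
Weak reading: every farmer f with some owns-donkey has at least one owns-donkey d such that feeds(f,d) ∧ grooms(f,d).
Per farmer: F1:✓  F3:✓  F4:✓
Every farmer in the restrictor has a witness.

True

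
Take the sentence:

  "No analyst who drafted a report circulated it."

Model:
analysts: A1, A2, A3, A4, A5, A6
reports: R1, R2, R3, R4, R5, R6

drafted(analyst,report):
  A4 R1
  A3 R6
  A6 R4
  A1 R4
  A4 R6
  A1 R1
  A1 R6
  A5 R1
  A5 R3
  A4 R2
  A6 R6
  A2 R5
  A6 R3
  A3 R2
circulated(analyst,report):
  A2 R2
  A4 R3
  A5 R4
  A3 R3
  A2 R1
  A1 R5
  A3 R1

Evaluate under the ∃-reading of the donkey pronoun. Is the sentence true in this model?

True

"it" takes "a report" as antecedent — a donkey pronoun bound across the clause boundary.
Truth condition: for no (a,r) with drafted(a,r) does circulated(a,r) hold.
Restrictor pairs — does the scope hold? (A1,R1):fails  (A1,R4):fails  (A1,R6):fails  (A2,R5):fails  (A3,R2):fails  (A3,R6):fails  (A4,R1):fails  (A4,R2):fails  (A4,R6):fails  (A5,R1):fails  (A5,R3):fails  (A6,R3):fails  (A6,R4):fails  (A6,R6):fails
Scope holds for no restrictor pair, so the sentence is true.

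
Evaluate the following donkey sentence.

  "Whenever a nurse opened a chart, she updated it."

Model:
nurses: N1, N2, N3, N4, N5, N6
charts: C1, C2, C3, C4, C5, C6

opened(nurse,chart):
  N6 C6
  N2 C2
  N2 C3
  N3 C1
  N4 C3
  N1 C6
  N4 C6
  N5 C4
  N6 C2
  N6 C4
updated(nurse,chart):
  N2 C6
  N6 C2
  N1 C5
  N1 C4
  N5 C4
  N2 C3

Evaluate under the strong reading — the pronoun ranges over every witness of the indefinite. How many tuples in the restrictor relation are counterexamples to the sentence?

"it" takes "a chart" as antecedent — a donkey pronoun bound across the clause boundary.
Strong reading: for every (n,c) with opened(n,c), updated(n,c).
Restrictor pairs: (N1,C6) ✗  (N2,C2) ✗  (N2,C3) ✓  (N3,C1) ✗  (N4,C3) ✗  (N4,C6) ✗  (N5,C4) ✓  (N6,C2) ✓  (N6,C4) ✗  (N6,C6) ✗
Counterexamples (restrictor pairs failing the scope): 7.

7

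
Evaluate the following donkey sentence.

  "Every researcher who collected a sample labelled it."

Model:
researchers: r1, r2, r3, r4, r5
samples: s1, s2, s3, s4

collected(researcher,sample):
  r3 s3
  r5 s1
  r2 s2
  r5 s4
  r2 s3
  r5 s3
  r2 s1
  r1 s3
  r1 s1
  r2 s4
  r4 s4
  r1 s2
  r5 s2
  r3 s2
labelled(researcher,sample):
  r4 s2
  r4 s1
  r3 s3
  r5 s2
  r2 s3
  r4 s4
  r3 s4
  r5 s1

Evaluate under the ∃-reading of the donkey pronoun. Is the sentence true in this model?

"it" takes "a sample" as antecedent — a donkey pronoun bound across the clause boundary.
Weak reading: every researcher r with some collected-sample has at least one collected-sample s such that labelled(r,s).
Per researcher: r1:✗  r2:✓  r3:✓  r4:✓  r5:✓
r1 has no witness among its collected-samples.

False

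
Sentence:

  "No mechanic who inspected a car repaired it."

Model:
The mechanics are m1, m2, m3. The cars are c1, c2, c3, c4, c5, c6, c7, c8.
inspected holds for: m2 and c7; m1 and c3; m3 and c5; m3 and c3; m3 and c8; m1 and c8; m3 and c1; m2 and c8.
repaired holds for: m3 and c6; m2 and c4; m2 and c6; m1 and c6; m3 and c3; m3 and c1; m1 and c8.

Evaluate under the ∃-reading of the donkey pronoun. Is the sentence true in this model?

"it" takes "a car" as antecedent — a donkey pronoun bound across the clause boundary.
Truth condition: for no (m,c) with inspected(m,c) does repaired(m,c) hold.
Restrictor pairs — does the scope hold? (m1,c3):fails  (m1,c8):holds  (m2,c7):fails  (m2,c8):fails  (m3,c1):holds  (m3,c3):holds  (m3,c5):fails  (m3,c8):fails
Scope holds for 3 pair(s), so the sentence is false.

False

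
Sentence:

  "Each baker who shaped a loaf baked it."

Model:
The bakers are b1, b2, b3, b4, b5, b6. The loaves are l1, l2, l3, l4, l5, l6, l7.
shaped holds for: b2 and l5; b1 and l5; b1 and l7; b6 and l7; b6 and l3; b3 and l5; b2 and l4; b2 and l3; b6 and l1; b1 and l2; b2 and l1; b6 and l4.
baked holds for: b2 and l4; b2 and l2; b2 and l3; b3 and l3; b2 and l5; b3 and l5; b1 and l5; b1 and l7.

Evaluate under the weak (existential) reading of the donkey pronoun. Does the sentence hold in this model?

"it" takes "a loaf" as antecedent — a donkey pronoun bound across the clause boundary.
Weak reading: every baker b with some shaped-loaf has at least one shaped-loaf l such that baked(b,l).
Per baker: b1:✓  b2:✓  b3:✓  b6:✗
b6 has no witness among its shaped-loaves.

False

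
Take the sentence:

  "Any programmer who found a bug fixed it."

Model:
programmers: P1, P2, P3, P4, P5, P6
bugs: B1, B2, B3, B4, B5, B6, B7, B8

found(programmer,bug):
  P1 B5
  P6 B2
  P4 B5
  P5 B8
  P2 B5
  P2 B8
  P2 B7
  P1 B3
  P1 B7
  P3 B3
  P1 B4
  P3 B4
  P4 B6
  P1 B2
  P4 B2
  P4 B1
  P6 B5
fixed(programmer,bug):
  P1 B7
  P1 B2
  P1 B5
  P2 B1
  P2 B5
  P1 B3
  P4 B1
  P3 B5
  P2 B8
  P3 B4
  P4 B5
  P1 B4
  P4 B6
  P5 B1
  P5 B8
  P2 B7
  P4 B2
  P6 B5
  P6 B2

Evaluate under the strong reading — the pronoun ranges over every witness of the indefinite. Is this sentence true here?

False

"it" takes "a bug" as antecedent — a donkey pronoun bound across the clause boundary.
Strong reading: for every (p,b) with found(p,b), fixed(p,b).
Restrictor pairs: (P1,B2) ✓  (P1,B3) ✓  (P1,B4) ✓  (P1,B5) ✓  (P1,B7) ✓  (P2,B5) ✓  (P2,B7) ✓  (P2,B8) ✓  (P3,B3) ✗  (P3,B4) ✓  (P4,B1) ✓  (P4,B2) ✓  (P4,B5) ✓  (P4,B6) ✓  (P5,B8) ✓  (P6,B2) ✓  (P6,B5) ✓
Counterexample: (P3,B3) is in found but fails the scope.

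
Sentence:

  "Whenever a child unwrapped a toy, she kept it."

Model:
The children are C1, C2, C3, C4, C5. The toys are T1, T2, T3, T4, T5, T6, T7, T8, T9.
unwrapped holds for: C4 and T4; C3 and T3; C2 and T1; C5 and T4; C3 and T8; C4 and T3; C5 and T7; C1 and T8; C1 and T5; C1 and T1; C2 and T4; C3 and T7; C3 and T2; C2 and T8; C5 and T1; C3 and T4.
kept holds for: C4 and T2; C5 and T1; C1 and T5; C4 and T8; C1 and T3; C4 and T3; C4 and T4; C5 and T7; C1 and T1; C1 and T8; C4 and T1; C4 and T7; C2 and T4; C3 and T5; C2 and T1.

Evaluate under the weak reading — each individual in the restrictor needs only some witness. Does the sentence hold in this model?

False

"it" takes "a toy" as antecedent — a donkey pronoun bound across the clause boundary.
Weak reading: every child c with some unwrapped-toy has at least one unwrapped-toy t such that kept(c,t).
Per child: C1:✓  C2:✓  C3:✗  C4:✓  C5:✓
C3 has no witness among its unwrapped-toys.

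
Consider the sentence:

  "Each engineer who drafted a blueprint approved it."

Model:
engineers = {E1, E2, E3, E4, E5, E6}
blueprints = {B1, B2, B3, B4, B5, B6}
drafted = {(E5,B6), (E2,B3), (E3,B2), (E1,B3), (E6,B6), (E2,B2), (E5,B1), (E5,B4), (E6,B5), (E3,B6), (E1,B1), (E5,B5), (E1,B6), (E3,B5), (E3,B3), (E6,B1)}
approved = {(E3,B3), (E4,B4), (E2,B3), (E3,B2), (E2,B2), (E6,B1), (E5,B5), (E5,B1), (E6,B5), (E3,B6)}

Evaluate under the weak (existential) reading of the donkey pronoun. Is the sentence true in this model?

"it" takes "a blueprint" as antecedent — a donkey pronoun bound across the clause boundary.
Weak reading: every engineer e with some drafted-blueprint has at least one drafted-blueprint b such that approved(e,b).
Per engineer: E1:✗  E2:✓  E3:✓  E5:✓  E6:✓
E1 has no witness among its drafted-blueprints.

False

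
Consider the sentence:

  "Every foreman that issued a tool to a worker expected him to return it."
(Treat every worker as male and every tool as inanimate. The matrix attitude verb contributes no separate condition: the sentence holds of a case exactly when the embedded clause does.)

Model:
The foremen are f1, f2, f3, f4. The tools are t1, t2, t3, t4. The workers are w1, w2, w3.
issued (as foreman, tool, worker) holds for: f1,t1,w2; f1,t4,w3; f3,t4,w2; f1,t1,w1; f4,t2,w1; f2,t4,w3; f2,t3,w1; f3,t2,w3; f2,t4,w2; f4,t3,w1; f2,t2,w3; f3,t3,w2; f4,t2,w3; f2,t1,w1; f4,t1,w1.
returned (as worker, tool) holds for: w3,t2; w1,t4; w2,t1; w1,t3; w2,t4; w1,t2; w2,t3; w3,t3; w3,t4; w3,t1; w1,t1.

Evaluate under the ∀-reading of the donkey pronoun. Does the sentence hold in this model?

True

"him" takes "a worker" as antecedent and "it" takes "a tool"; both are donkey pronouns co-varying with the restrictor.
Strong reading: for every (f,t,w) with issued(f,t,w), returned(w,t).
Restrictor triples: (f1,t1,w1)→returned(w1,t1) ✓  (f1,t1,w2)→returned(w2,t1) ✓  (f1,t4,w3)→returned(w3,t4) ✓  (f2,t1,w1)→returned(w1,t1) ✓  (f2,t2,w3)→returned(w3,t2) ✓  (f2,t3,w1)→returned(w1,t3) ✓  (f2,t4,w2)→returned(w2,t4) ✓  (f2,t4,w3)→returned(w3,t4) ✓  (f3,t2,w3)→returned(w3,t2) ✓  (f3,t3,w2)→returned(w2,t3) ✓  (f3,t4,w2)→returned(w2,t4) ✓  (f4,t1,w1)→returned(w1,t1) ✓  (f4,t2,w1)→returned(w1,t2) ✓  (f4,t2,w3)→returned(w3,t2) ✓  (f4,t3,w1)→returned(w1,t3) ✓
Every restrictor triple satisfies the scope.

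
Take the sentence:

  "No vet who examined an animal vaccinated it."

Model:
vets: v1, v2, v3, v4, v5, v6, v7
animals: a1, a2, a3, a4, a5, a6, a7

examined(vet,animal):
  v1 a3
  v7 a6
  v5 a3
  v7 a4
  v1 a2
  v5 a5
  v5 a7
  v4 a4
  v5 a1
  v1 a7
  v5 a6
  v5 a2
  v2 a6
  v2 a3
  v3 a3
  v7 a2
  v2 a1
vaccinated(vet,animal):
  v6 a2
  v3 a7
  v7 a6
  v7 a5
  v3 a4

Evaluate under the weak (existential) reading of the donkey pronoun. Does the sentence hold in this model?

False

"it" takes "an animal" as antecedent — a donkey pronoun bound across the clause boundary.
Truth condition: for no (v,a) with examined(v,a) does vaccinated(v,a) hold.
Restrictor pairs — does the scope hold? (v1,a2):fails  (v1,a3):fails  (v1,a7):fails  (v2,a1):fails  (v2,a3):fails  (v2,a6):fails  (v3,a3):fails  (v4,a4):fails  (v5,a1):fails  (v5,a2):fails  (v5,a3):fails  (v5,a5):fails  (v5,a6):fails  (v5,a7):fails  (v7,a2):fails  (v7,a4):fails  (v7,a6):holds
Scope holds for 1 pair(s), so the sentence is false.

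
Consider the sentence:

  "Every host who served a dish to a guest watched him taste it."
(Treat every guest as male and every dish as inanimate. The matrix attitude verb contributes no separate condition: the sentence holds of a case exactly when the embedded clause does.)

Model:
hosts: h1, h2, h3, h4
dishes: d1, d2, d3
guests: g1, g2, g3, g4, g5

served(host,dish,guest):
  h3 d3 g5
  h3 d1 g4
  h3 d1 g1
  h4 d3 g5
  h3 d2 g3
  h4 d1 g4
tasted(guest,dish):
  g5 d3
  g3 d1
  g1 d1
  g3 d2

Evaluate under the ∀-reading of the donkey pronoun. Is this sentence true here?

"him" takes "a guest" as antecedent and "it" takes "a dish"; both are donkey pronouns co-varying with the restrictor.
Strong reading: for every (h,d,g) with served(h,d,g), tasted(g,d).
Restrictor triples: (h3,d1,g1)→tasted(g1,d1) ✓  (h3,d1,g4)→tasted(g4,d1) ✗  (h3,d2,g3)→tasted(g3,d2) ✓  (h3,d3,g5)→tasted(g5,d3) ✓  (h4,d1,g4)→tasted(g4,d1) ✗  (h4,d3,g5)→tasted(g5,d3) ✓
Counterexample: (h3,d1,g4) — tasted(g4,d1) does not hold.

False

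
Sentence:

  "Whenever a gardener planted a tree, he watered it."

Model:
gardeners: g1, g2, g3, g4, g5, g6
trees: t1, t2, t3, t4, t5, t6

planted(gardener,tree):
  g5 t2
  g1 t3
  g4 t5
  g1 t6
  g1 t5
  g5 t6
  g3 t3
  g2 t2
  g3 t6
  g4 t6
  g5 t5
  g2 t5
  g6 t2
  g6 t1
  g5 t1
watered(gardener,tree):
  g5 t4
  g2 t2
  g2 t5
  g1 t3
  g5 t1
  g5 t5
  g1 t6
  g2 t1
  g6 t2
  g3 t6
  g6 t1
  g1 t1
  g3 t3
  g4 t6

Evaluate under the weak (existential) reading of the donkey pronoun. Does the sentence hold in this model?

True

"it" takes "a tree" as antecedent — a donkey pronoun bound across the clause boundary.
Weak reading: every gardener g with some planted-tree has at least one planted-tree t such that watered(g,t).
Per gardener: g1:✓  g2:✓  g3:✓  g4:✓  g5:✓  g6:✓
Every gardener in the restrictor has a witness.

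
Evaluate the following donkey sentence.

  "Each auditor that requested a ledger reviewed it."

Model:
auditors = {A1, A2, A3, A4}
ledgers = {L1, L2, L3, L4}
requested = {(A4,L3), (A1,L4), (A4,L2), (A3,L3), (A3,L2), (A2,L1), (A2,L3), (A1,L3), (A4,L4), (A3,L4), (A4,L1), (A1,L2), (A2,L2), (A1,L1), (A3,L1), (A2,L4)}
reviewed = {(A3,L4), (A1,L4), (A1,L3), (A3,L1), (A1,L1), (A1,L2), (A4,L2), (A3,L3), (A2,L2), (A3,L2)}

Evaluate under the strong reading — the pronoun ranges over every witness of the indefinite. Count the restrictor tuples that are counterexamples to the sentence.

6

"it" takes "a ledger" as antecedent — a donkey pronoun bound across the clause boundary.
Strong reading: for every (a,l) with requested(a,l), reviewed(a,l).
Restrictor pairs: (A1,L1) ✓  (A1,L2) ✓  (A1,L3) ✓  (A1,L4) ✓  (A2,L1) ✗  (A2,L2) ✓  (A2,L3) ✗  (A2,L4) ✗  (A3,L1) ✓  (A3,L2) ✓  (A3,L3) ✓  (A3,L4) ✓  (A4,L1) ✗  (A4,L2) ✓  (A4,L3) ✗  (A4,L4) ✗
Counterexamples (restrictor pairs failing the scope): 6.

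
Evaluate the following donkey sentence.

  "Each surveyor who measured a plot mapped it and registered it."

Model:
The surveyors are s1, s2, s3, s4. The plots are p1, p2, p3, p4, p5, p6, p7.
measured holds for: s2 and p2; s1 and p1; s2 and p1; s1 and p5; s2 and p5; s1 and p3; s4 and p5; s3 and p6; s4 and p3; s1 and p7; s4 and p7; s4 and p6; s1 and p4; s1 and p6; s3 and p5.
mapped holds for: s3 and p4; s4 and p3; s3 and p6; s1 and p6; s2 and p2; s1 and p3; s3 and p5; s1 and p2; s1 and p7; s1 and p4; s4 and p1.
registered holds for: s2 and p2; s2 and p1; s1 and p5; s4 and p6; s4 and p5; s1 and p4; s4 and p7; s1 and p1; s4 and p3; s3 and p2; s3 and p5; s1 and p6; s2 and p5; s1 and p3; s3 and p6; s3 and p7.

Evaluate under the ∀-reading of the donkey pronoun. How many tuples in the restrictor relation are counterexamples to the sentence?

"it" takes "a plot" as antecedent — a donkey pronoun bound across the clause boundary.
Strong reading: for every (s,p) with measured(s,p), mapped(s,p) ∧ registered(s,p).
Restrictor pairs: (s1,p1) ✗  (s1,p3) ✓  (s1,p4) ✓  (s1,p5) ✗  (s1,p6) ✓  (s1,p7) ✗  (s2,p1) ✗  (s2,p2) ✓  (s2,p5) ✗  (s3,p5) ✓  (s3,p6) ✓  (s4,p3) ✓  (s4,p5) ✗  (s4,p6) ✗  (s4,p7) ✗
Counterexamples (restrictor pairs failing the scope): 8.

8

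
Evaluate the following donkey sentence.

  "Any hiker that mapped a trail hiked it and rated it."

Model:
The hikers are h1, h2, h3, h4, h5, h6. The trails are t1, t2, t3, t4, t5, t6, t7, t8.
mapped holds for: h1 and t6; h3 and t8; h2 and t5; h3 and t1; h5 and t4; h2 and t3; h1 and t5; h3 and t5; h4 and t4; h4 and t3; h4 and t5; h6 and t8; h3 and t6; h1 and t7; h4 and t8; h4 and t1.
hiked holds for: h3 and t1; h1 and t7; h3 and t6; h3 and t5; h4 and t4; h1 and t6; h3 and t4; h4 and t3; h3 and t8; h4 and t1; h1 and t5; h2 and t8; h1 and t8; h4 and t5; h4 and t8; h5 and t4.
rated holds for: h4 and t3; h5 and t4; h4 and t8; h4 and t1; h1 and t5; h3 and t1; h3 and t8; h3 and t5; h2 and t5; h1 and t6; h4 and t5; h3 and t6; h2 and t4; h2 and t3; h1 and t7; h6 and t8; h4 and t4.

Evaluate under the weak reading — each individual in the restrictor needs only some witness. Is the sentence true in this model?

False

"it" takes "a trail" as antecedent — a donkey pronoun bound across the clause boundary.
Weak reading: every hiker h with some mapped-trail has at least one mapped-trail t such that hiked(h,t) ∧ rated(h,t).
Per hiker: h1:✓  h2:✗  h3:✓  h4:✓  h5:✓  h6:✗
h2 has no witness among its mapped-trails.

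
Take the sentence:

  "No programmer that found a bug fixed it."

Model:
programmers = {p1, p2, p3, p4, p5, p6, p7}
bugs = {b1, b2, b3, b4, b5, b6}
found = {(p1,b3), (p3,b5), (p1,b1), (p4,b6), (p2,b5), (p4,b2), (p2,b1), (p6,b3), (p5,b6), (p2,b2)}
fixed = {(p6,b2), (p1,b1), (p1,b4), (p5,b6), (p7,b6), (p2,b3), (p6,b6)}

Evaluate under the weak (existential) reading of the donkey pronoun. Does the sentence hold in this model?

"it" takes "a bug" as antecedent — a donkey pronoun bound across the clause boundary.
Truth condition: for no (p,b) with found(p,b) does fixed(p,b) hold.
Restrictor pairs — does the scope hold? (p1,b1):holds  (p1,b3):fails  (p2,b1):fails  (p2,b2):fails  (p2,b5):fails  (p3,b5):fails  (p4,b2):fails  (p4,b6):fails  (p5,b6):holds  (p6,b3):fails
Scope holds for 2 pair(s), so the sentence is false.

False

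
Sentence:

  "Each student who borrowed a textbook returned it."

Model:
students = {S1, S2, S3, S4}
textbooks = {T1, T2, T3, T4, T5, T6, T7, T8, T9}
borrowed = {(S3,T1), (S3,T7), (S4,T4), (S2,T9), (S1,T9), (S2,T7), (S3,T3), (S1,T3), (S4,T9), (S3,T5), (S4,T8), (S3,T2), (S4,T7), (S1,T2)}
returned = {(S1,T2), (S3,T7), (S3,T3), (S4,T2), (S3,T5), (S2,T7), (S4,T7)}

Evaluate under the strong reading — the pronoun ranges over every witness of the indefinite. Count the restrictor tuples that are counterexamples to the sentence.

"it" takes "a textbook" as antecedent — a donkey pronoun bound across the clause boundary.
Strong reading: for every (s,t) with borrowed(s,t), returned(s,t).
Restrictor pairs: (S1,T2) ✓  (S1,T3) ✗  (S1,T9) ✗  (S2,T7) ✓  (S2,T9) ✗  (S3,T1) ✗  (S3,T2) ✗  (S3,T3) ✓  (S3,T5) ✓  (S3,T7) ✓  (S4,T4) ✗  (S4,T7) ✓  (S4,T8) ✗  (S4,T9) ✗
Counterexamples (restrictor pairs failing the scope): 8.

8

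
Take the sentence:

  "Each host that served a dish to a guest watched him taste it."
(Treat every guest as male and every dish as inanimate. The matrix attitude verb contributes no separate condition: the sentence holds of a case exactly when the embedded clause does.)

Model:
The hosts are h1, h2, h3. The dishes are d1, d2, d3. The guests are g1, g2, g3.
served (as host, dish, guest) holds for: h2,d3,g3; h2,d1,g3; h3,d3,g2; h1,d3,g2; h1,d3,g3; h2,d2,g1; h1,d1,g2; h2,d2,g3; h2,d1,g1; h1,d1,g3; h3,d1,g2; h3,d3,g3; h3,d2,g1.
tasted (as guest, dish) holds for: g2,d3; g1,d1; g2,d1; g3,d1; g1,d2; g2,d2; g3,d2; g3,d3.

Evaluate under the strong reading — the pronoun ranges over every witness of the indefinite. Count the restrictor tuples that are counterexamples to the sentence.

"him" takes "a guest" as antecedent and "it" takes "a dish"; both are donkey pronouns co-varying with the restrictor.
Strong reading: for every (h,d,g) with served(h,d,g), tasted(g,d).
Restrictor triples: (h1,d1,g2)→tasted(g2,d1) ✓  (h1,d1,g3)→tasted(g3,d1) ✓  (h1,d3,g2)→tasted(g2,d3) ✓  (h1,d3,g3)→tasted(g3,d3) ✓  (h2,d1,g1)→tasted(g1,d1) ✓  (h2,d1,g3)→tasted(g3,d1) ✓  (h2,d2,g1)→tasted(g1,d2) ✓  (h2,d2,g3)→tasted(g3,d2) ✓  (h2,d3,g3)→tasted(g3,d3) ✓  (h3,d1,g2)→tasted(g2,d1) ✓  (h3,d2,g1)→tasted(g1,d2) ✓  (h3,d3,g2)→tasted(g2,d3) ✓  (h3,d3,g3)→tasted(g3,d3) ✓
Counterexamples (restrictor triples failing the scope): 0.

0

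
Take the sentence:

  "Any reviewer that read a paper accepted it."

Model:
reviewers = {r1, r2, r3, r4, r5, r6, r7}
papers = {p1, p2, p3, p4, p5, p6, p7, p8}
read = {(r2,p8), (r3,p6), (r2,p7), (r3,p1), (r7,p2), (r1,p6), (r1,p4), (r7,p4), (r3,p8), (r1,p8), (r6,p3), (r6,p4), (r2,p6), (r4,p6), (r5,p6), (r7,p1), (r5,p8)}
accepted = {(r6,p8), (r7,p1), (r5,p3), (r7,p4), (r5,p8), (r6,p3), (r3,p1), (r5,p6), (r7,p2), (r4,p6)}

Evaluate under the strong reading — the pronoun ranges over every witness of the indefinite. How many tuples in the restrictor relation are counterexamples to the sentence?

9

"it" takes "a paper" as antecedent — a donkey pronoun bound across the clause boundary.
Strong reading: for every (r,p) with read(r,p), accepted(r,p).
Restrictor pairs: (r1,p4) ✗  (r1,p6) ✗  (r1,p8) ✗  (r2,p6) ✗  (r2,p7) ✗  (r2,p8) ✗  (r3,p1) ✓  (r3,p6) ✗  (r3,p8) ✗  (r4,p6) ✓  (r5,p6) ✓  (r5,p8) ✓  (r6,p3) ✓  (r6,p4) ✗  (r7,p1) ✓  (r7,p2) ✓  (r7,p4) ✓
Counterexamples (restrictor pairs failing the scope): 9.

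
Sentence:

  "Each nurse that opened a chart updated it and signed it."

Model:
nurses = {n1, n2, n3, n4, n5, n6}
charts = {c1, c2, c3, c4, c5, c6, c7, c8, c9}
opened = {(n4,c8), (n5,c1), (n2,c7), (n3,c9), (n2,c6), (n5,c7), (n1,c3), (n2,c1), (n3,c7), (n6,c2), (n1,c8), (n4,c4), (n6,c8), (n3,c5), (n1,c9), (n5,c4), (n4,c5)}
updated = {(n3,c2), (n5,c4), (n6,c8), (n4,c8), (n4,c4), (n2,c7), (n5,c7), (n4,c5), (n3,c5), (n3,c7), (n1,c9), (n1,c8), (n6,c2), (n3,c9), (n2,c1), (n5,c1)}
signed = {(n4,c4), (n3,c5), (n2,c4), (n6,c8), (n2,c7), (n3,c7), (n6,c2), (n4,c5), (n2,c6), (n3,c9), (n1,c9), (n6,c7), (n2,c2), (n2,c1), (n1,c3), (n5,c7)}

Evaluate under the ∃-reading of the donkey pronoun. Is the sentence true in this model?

True

"it" takes "a chart" as antecedent — a donkey pronoun bound across the clause boundary.
Weak reading: every nurse n with some opened-chart has at least one opened-chart c such that updated(n,c) ∧ signed(n,c).
Per nurse: n1:✓  n2:✓  n3:✓  n4:✓  n5:✓  n6:✓
Every nurse in the restrictor has a witness.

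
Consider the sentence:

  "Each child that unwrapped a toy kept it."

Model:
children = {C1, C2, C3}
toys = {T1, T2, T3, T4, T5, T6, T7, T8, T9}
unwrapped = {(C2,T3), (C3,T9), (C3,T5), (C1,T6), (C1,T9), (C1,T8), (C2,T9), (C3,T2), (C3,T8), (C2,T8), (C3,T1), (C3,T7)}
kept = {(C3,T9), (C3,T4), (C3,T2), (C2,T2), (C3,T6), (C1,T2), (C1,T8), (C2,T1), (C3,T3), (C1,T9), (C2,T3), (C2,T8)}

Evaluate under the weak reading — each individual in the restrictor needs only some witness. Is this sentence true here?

True

"it" takes "a toy" as antecedent — a donkey pronoun bound across the clause boundary.
Weak reading: every child c with some unwrapped-toy has at least one unwrapped-toy t such that kept(c,t).
Per child: C1:✓  C2:✓  C3:✓
Every child in the restrictor has a witness.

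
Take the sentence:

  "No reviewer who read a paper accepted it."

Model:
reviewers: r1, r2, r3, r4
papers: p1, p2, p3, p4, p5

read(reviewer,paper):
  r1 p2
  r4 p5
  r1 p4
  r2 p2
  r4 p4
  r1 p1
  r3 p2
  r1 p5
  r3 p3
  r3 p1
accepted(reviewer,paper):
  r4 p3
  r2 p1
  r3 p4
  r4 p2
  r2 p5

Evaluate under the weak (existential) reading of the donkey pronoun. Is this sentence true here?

True

"it" takes "a paper" as antecedent — a donkey pronoun bound across the clause boundary.
Truth condition: for no (r,p) with read(r,p) does accepted(r,p) hold.
Restrictor pairs — does the scope hold? (r1,p1):fails  (r1,p2):fails  (r1,p4):fails  (r1,p5):fails  (r2,p2):fails  (r3,p1):fails  (r3,p2):fails  (r3,p3):fails  (r4,p4):fails  (r4,p5):fails
Scope holds for no restrictor pair, so the sentence is true.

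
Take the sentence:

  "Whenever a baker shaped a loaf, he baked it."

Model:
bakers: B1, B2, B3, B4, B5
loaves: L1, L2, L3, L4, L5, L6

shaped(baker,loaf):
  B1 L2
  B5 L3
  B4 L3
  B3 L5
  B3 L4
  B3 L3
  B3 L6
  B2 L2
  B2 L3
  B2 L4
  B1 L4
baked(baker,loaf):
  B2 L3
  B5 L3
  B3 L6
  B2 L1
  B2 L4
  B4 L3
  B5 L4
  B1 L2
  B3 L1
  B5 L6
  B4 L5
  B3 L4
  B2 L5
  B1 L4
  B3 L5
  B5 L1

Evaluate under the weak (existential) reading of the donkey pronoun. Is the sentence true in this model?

"it" takes "a loaf" as antecedent — a donkey pronoun bound across the clause boundary.
Weak reading: every baker b with some shaped-loaf has at least one shaped-loaf l such that baked(b,l).
Per baker: B1:✓  B2:✓  B3:✓  B4:✓  B5:✓
Every baker in the restrictor has a witness.

True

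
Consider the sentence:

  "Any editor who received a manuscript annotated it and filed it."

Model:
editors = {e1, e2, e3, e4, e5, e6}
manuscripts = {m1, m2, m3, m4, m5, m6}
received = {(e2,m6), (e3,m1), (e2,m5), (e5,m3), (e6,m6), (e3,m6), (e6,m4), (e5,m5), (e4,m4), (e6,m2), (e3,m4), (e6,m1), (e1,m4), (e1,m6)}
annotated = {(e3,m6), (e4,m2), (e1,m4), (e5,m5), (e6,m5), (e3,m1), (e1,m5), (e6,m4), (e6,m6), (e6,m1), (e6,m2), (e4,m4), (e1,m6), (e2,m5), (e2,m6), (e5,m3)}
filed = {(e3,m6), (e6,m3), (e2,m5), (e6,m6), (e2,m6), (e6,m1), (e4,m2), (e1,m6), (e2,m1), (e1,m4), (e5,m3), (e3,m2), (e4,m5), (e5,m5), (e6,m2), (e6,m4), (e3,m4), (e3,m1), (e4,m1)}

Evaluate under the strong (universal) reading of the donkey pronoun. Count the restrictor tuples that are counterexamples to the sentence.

2

"it" takes "a manuscript" as antecedent — a donkey pronoun bound across the clause boundary.
Strong reading: for every (e,m) with received(e,m), annotated(e,m) ∧ filed(e,m).
Restrictor pairs: (e1,m4) ✓  (e1,m6) ✓  (e2,m5) ✓  (e2,m6) ✓  (e3,m1) ✓  (e3,m4) ✗  (e3,m6) ✓  (e4,m4) ✗  (e5,m3) ✓  (e5,m5) ✓  (e6,m1) ✓  (e6,m2) ✓  (e6,m4) ✓  (e6,m6) ✓
Counterexamples (restrictor pairs failing the scope): 2.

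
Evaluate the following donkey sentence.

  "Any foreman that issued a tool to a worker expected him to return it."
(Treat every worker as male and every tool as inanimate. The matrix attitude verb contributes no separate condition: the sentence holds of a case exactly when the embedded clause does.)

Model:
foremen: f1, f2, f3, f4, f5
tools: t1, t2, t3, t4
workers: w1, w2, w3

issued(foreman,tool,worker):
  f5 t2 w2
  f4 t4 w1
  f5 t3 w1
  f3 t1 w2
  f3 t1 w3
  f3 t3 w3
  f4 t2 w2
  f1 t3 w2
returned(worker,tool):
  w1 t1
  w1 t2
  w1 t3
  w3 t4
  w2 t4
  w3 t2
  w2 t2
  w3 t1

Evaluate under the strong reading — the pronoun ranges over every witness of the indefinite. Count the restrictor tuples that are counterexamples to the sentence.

"him" takes "a worker" as antecedent and "it" takes "a tool"; both are donkey pronouns co-varying with the restrictor.
Strong reading: for every (f,t,w) with issued(f,t,w), returned(w,t).
Restrictor triples: (f1,t3,w2)→returned(w2,t3) ✗  (f3,t1,w2)→returned(w2,t1) ✗  (f3,t1,w3)→returned(w3,t1) ✓  (f3,t3,w3)→returned(w3,t3) ✗  (f4,t2,w2)→returned(w2,t2) ✓  (f4,t4,w1)→returned(w1,t4) ✗  (f5,t2,w2)→returned(w2,t2) ✓  (f5,t3,w1)→returned(w1,t3) ✓
Counterexamples (restrictor triples failing the scope): 4.

4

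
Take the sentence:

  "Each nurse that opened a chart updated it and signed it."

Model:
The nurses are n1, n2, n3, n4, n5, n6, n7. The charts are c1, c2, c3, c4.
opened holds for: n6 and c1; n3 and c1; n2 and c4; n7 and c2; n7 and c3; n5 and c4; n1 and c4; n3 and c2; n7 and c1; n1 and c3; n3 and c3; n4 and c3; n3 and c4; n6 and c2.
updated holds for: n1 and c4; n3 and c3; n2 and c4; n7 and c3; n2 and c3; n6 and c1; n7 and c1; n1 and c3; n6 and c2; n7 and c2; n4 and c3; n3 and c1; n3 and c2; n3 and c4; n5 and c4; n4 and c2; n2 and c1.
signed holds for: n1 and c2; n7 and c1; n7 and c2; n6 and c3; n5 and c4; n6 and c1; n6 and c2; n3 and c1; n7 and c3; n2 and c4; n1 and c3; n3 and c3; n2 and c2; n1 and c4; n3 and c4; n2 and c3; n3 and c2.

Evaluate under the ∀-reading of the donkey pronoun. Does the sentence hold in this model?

"it" takes "a chart" as antecedent — a donkey pronoun bound across the clause boundary.
Strong reading: for every (n,c) with opened(n,c), updated(n,c) ∧ signed(n,c).
Restrictor pairs: (n1,c3) ✓  (n1,c4) ✓  (n2,c4) ✓  (n3,c1) ✓  (n3,c2) ✓  (n3,c3) ✓  (n3,c4) ✓  (n4,c3) ✗  (n5,c4) ✓  (n6,c1) ✓  (n6,c2) ✓  (n7,c1) ✓  (n7,c2) ✓  (n7,c3) ✓
Counterexample: (n4,c3) is in opened but fails the scope.

False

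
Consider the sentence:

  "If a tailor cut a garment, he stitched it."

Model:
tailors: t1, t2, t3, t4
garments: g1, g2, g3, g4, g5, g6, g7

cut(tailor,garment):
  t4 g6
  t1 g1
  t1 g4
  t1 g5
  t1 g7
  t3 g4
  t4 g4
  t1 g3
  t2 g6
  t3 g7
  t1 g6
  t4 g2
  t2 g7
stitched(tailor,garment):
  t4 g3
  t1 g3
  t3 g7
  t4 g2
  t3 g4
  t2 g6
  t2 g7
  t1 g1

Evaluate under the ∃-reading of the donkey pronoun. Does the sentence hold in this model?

True

"it" takes "a garment" as antecedent — a donkey pronoun bound across the clause boundary.
Weak reading: every tailor t with some cut-garment has at least one cut-garment g such that stitched(t,g).
Per tailor: t1:✓  t2:✓  t3:✓  t4:✓
Every tailor in the restrictor has a witness.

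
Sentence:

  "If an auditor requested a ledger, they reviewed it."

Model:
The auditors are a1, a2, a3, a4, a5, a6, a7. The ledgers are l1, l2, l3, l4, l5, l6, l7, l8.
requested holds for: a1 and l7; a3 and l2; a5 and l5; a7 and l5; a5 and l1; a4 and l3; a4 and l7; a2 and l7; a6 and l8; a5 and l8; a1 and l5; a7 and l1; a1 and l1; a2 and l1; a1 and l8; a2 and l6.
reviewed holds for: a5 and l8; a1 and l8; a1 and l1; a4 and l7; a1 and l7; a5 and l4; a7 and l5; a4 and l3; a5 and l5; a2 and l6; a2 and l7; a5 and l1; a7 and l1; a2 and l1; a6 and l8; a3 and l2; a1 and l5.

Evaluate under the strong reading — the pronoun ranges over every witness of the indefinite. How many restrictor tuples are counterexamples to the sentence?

0

"it" takes "a ledger" as antecedent — a donkey pronoun bound across the clause boundary.
Strong reading: for every (a,l) with requested(a,l), reviewed(a,l).
Restrictor pairs: (a1,l1) ✓  (a1,l5) ✓  (a1,l7) ✓  (a1,l8) ✓  (a2,l1) ✓  (a2,l6) ✓  (a2,l7) ✓  (a3,l2) ✓  (a4,l3) ✓  (a4,l7) ✓  (a5,l1) ✓  (a5,l5) ✓  (a5,l8) ✓  (a6,l8) ✓  (a7,l1) ✓  (a7,l5) ✓
Counterexamples (restrictor pairs failing the scope): 0.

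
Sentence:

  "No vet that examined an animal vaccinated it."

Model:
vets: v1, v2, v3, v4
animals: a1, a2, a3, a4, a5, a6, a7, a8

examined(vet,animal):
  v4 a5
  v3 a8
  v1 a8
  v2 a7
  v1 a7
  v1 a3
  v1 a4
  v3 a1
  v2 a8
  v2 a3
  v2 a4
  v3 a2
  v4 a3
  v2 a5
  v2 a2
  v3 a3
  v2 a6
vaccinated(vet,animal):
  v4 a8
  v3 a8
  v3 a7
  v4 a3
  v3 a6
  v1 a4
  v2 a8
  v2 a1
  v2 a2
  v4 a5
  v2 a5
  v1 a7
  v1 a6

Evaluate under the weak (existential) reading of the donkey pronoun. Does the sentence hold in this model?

"it" takes "an animal" as antecedent — a donkey pronoun bound across the clause boundary.
Truth condition: for no (v,a) with examined(v,a) does vaccinated(v,a) hold.
Restrictor pairs — does the scope hold? (v1,a3):fails  (v1,a4):holds  (v1,a7):holds  (v1,a8):fails  (v2,a2):holds  (v2,a3):fails  (v2,a4):fails  (v2,a5):holds  (v2,a6):fails  (v2,a7):fails  (v2,a8):holds  (v3,a1):fails  (v3,a2):fails  (v3,a3):fails  (v3,a8):holds  (v4,a3):holds  (v4,a5):holds
Scope holds for 8 pair(s), so the sentence is false.

False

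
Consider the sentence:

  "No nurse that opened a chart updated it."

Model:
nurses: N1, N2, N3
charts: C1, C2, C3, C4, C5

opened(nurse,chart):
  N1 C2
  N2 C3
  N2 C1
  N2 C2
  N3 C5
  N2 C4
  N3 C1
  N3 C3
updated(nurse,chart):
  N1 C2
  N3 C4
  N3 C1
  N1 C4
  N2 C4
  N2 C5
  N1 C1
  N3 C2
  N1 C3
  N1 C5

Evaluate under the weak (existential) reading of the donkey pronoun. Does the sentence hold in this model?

False

"it" takes "a chart" as antecedent — a donkey pronoun bound across the clause boundary.
Truth condition: for no (n,c) with opened(n,c) does updated(n,c) hold.
Restrictor pairs — does the scope hold? (N1,C2):holds  (N2,C1):fails  (N2,C2):fails  (N2,C3):fails  (N2,C4):holds  (N3,C1):holds  (N3,C3):fails  (N3,C5):fails
Scope holds for 3 pair(s), so the sentence is false.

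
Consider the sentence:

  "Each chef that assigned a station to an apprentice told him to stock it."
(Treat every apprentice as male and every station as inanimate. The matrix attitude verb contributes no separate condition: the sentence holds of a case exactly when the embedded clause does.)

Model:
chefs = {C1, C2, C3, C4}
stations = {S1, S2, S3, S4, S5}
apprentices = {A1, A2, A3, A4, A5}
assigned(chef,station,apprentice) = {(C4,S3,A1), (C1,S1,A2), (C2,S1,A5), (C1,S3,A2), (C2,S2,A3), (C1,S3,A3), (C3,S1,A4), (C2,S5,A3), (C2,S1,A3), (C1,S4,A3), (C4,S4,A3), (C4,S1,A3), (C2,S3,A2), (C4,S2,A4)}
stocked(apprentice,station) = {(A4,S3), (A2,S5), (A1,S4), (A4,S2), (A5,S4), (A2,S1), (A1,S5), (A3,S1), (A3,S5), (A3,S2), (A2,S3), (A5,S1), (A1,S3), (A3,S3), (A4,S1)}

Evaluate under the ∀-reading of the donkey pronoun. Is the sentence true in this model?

False

"him" takes "an apprentice" as antecedent and "it" takes "a station"; both are donkey pronouns co-varying with the restrictor.
Strong reading: for every (c,s,a) with assigned(c,s,a), stocked(a,s).
Restrictor triples: (C1,S1,A2)→stocked(A2,S1) ✓  (C1,S3,A2)→stocked(A2,S3) ✓  (C1,S3,A3)→stocked(A3,S3) ✓  (C1,S4,A3)→stocked(A3,S4) ✗  (C2,S1,A3)→stocked(A3,S1) ✓  (C2,S1,A5)→stocked(A5,S1) ✓  (C2,S2,A3)→stocked(A3,S2) ✓  (C2,S3,A2)→stocked(A2,S3) ✓  (C2,S5,A3)→stocked(A3,S5) ✓  (C3,S1,A4)→stocked(A4,S1) ✓  (C4,S1,A3)→stocked(A3,S1) ✓  (C4,S2,A4)→stocked(A4,S2) ✓  (C4,S3,A1)→stocked(A1,S3) ✓  (C4,S4,A3)→stocked(A3,S4) ✗
Counterexample: (C1,S4,A3) — stocked(A3,S4) does not hold.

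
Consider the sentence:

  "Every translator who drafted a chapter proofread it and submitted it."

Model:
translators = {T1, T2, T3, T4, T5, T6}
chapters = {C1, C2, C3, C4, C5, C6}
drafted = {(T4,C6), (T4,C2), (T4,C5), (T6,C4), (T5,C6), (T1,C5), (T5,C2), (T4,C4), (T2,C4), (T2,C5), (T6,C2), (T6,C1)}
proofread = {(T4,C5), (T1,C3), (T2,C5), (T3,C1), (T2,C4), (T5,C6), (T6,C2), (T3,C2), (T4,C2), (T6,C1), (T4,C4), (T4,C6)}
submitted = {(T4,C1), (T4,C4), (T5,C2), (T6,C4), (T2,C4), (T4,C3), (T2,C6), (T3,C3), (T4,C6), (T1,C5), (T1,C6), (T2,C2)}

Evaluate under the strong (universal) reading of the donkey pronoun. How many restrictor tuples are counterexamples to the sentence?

"it" takes "a chapter" as antecedent — a donkey pronoun bound across the clause boundary.
Strong reading: for every (t,c) with drafted(t,c), proofread(t,c) ∧ submitted(t,c).
Restrictor pairs: (T1,C5) ✗  (T2,C4) ✓  (T2,C5) ✗  (T4,C2) ✗  (T4,C4) ✓  (T4,C5) ✗  (T4,C6) ✓  (T5,C2) ✗  (T5,C6) ✗  (T6,C1) ✗  (T6,C2) ✗  (T6,C4) ✗
Counterexamples (restrictor pairs failing the scope): 9.

9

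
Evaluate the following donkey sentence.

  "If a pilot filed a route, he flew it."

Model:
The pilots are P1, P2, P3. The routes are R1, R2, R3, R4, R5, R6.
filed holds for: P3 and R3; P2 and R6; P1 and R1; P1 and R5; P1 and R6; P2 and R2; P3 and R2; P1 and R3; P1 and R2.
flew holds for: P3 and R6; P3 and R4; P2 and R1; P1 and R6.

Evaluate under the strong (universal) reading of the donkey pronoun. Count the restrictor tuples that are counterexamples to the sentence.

"it" takes "a route" as antecedent — a donkey pronoun bound across the clause boundary.
Strong reading: for every (p,r) with filed(p,r), flew(p,r).
Restrictor pairs: (P1,R1) ✗  (P1,R2) ✗  (P1,R3) ✗  (P1,R5) ✗  (P1,R6) ✓  (P2,R2) ✗  (P2,R6) ✗  (P3,R2) ✗  (P3,R3) ✗
Counterexamples (restrictor pairs failing the scope): 8.

8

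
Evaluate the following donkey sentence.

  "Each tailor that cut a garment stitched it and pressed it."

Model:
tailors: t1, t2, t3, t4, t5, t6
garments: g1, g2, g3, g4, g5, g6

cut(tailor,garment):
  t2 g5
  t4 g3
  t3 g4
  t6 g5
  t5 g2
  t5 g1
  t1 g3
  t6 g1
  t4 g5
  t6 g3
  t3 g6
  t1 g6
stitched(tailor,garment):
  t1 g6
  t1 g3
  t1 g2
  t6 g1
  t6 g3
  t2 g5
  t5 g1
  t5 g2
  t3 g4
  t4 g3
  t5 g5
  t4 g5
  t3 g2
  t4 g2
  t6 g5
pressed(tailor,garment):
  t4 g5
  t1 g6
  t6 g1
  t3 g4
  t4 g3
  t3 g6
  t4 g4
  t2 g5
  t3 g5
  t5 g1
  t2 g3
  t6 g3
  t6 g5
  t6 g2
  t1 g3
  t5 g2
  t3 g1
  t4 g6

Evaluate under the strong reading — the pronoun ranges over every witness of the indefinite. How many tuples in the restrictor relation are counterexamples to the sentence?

"it" takes "a garment" as antecedent — a donkey pronoun bound across the clause boundary.
Strong reading: for every (t,g) with cut(t,g), stitched(t,g) ∧ pressed(t,g).
Restrictor pairs: (t1,g3) ✓  (t1,g6) ✓  (t2,g5) ✓  (t3,g4) ✓  (t3,g6) ✗  (t4,g3) ✓  (t4,g5) ✓  (t5,g1) ✓  (t5,g2) ✓  (t6,g1) ✓  (t6,g3) ✓  (t6,g5) ✓
Counterexamples (restrictor pairs failing the scope): 1.

1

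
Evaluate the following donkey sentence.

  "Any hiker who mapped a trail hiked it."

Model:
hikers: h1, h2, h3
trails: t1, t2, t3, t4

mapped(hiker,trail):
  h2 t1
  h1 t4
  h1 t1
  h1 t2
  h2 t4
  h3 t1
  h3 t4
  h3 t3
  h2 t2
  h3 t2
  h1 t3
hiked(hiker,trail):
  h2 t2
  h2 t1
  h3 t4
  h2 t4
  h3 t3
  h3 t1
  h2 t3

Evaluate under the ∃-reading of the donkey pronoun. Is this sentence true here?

"it" takes "a trail" as antecedent — a donkey pronoun bound across the clause boundary.
Weak reading: every hiker h with some mapped-trail has at least one mapped-trail t such that hiked(h,t).
Per hiker: h1:✗  h2:✓  h3:✓
h1 has no witness among its mapped-trails.

False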